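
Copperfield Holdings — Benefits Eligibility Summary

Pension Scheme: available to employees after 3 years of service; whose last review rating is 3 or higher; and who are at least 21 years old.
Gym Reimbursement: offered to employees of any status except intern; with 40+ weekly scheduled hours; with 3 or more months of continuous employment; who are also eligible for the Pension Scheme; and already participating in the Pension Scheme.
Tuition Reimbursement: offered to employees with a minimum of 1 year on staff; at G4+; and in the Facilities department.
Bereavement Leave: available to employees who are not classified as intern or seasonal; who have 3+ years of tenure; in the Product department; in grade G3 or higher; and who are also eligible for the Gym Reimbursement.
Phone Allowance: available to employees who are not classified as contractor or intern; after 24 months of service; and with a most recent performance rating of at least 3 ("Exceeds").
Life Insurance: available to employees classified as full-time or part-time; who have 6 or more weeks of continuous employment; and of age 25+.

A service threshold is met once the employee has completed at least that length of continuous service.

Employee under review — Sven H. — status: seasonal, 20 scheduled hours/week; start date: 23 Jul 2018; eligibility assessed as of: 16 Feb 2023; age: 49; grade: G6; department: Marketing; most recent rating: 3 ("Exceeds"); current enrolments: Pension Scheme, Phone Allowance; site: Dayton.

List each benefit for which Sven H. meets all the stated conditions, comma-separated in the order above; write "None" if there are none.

Service from 23 Jul 2018 to 16 Feb 2023: 1669 days.
Pension Scheme — service 1669 days ≥ 3 years (≈1095 days) ✓; rating 3 ≥ 3 ✓; age 49 ≥ 21 ✓ → eligible.
Gym Reimbursement — status seasonal ✓ (not excluded); 20 hrs/wk < 40 ✗ → not eligible.
Tuition Reimbursement — service 1669 days ≥ 1 year (≈365 days) ✓; grade G6 ≥ G4 ✓; dept Marketing ✗ → not eligible.
Bereavement Leave — status seasonal ✗ (excluded) → not eligible.
Phone Allowance — status seasonal ✓ (not excluded); service 1669 days ≥ 24 months (≈720 days) ✓; rating 3 ≥ 3 ✓ → eligible.
Life Insurance — status seasonal ✗ (requires full-time or part-time) → not eligible.

Pension Scheme, Phone Allowance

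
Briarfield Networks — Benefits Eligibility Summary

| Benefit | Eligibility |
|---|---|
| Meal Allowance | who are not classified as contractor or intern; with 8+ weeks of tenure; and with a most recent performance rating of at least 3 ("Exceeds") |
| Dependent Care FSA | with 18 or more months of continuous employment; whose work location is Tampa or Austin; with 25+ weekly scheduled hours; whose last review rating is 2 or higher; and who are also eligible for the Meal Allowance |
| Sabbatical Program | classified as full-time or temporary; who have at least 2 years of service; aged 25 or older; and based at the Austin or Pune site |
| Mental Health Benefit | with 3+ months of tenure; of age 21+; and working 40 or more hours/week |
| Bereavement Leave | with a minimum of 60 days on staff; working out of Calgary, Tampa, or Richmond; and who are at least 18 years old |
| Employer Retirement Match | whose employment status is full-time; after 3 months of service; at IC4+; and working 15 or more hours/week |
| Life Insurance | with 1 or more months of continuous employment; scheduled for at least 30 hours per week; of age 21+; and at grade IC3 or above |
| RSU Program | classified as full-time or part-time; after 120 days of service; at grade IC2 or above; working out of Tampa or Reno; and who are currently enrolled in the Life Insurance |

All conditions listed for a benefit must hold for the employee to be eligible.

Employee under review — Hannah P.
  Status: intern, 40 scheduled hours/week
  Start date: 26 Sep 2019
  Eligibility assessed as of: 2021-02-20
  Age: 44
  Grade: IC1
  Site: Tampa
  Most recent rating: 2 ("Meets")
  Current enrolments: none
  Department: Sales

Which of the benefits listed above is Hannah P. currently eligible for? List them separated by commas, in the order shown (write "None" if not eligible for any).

Service from 26 Sep 2019 to 2021-02-20: 513 days.
Meal Allowance — status intern ✗ (excluded) → not eligible.
Dependent Care FSA — service 513 days < 18 months (≈540 days) ✗ → not eligible.
Sabbatical Program — status intern ✗ (requires full-time or temporary) → not eligible.
Mental Health Benefit — service 513 days ≥ 3 months (≈90 days) ✓; age 44 ≥ 21 ✓; 40 hrs/wk ≥ 40 ✓ → eligible.
Bereavement Leave — service 513 days ≥ 60 days ✓; site Tampa ✓; age 44 ≥ 18 ✓ → eligible.
Employer Retirement Match — status intern ✗ (requires full-time) → not eligible.
Life Insurance — service 513 days ≥ 1 month (≈30 days) ✓; 40 hrs/wk ≥ 30 ✓; age 44 ≥ 21 ✓; grade IC1 < IC3 ✗ → not eligible.
RSU Program — status intern ✗ (requires full-time or part-time) → not eligible.

Mental Health Benefit, Bereavement Leave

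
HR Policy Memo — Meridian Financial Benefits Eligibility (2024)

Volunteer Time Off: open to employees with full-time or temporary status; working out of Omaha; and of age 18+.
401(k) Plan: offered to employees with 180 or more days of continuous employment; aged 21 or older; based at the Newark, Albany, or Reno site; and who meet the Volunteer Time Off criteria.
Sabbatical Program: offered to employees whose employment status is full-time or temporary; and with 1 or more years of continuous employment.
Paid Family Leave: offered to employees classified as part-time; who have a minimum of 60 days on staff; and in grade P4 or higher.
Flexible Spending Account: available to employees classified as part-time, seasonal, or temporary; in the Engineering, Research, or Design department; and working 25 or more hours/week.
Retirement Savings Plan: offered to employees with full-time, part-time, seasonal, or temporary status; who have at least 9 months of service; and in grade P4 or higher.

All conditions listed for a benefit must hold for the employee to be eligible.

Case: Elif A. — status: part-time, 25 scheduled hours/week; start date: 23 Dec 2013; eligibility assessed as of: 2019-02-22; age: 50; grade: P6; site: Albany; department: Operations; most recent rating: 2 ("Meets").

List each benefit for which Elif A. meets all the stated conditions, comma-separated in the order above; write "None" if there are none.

Paid Family Leave, Retirement Savings Plan

Service from 23 Dec 2013 to 2019-02-22: 1887 days.
Volunteer Time Off — status part-time ✗ (requires full-time or temporary) → not eligible.
401(k) Plan — service 1887 days ≥ 180 days ✓; age 50 ≥ 21 ✓; site Albany ✓; not eligible for Volunteer Time Off ✗ → not eligible.
Sabbatical Program — status part-time ✗ (requires full-time or temporary) → not eligible.
Paid Family Leave — status part-time ✓; service 1887 days ≥ 60 days ✓; grade P6 ≥ P4 ✓ → eligible.
Flexible Spending Account — status part-time ✓; dept Operations ✗ → not eligible.
Retirement Savings Plan — status part-time ✓; service 1887 days ≥ 9 months (≈270 days) ✓; grade P6 ≥ P4 ✓ → eligible.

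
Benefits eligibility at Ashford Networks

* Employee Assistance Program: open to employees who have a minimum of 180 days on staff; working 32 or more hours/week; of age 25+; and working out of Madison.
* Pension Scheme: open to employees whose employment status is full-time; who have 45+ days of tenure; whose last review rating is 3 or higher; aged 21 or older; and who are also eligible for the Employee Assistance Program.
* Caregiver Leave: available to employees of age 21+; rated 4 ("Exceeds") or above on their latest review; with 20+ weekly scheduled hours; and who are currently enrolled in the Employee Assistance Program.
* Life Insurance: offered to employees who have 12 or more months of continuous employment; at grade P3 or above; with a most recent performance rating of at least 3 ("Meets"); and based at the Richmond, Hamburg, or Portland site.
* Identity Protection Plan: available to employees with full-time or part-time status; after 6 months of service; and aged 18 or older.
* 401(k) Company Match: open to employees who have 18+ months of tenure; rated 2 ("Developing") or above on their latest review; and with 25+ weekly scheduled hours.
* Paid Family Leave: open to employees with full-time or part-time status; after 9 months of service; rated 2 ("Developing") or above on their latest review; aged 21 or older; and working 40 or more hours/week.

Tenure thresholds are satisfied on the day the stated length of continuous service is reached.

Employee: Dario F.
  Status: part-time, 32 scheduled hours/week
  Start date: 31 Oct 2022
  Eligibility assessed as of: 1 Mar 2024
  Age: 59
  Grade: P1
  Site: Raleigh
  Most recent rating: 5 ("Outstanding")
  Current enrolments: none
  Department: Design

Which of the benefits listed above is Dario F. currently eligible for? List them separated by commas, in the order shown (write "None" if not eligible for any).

Service from 31 Oct 2022 to 1 Mar 2024: 487 days.
Employee Assistance Program — service 487 days ≥ 180 days ✓; 32 hrs/wk ≥ 32 ✓; age 59 ≥ 25 ✓; site Raleigh ✗ (not Madison) → not eligible.
Pension Scheme — status part-time ✗ (requires full-time) → not eligible.
Caregiver Leave — age 59 ≥ 21 ✓; rating 5 ≥ 4 ✓; 32 hrs/wk ≥ 20 ✓; not enrolled in Employee Assistance Program ✗ → not eligible.
Life Insurance — service 487 days ≥ 12 months (≈360 days) ✓; grade P1 < P3 ✗ → not eligible.
Identity Protection Plan — status part-time ✓; service 487 days ≥ 6 months (≈180 days) ✓; age 59 ≥ 18 ✓ → eligible.
401(k) Company Match — service 487 days < 18 months (≈540 days) ✗ → not eligible.
Paid Family Leave — status part-time ✓; service 487 days ≥ 9 months (≈270 days) ✓; rating 5 ≥ 2 ✓; age 59 ≥ 21 ✓; 32 hrs/wk < 40 ✗ → not eligible.

Identity Protection Plan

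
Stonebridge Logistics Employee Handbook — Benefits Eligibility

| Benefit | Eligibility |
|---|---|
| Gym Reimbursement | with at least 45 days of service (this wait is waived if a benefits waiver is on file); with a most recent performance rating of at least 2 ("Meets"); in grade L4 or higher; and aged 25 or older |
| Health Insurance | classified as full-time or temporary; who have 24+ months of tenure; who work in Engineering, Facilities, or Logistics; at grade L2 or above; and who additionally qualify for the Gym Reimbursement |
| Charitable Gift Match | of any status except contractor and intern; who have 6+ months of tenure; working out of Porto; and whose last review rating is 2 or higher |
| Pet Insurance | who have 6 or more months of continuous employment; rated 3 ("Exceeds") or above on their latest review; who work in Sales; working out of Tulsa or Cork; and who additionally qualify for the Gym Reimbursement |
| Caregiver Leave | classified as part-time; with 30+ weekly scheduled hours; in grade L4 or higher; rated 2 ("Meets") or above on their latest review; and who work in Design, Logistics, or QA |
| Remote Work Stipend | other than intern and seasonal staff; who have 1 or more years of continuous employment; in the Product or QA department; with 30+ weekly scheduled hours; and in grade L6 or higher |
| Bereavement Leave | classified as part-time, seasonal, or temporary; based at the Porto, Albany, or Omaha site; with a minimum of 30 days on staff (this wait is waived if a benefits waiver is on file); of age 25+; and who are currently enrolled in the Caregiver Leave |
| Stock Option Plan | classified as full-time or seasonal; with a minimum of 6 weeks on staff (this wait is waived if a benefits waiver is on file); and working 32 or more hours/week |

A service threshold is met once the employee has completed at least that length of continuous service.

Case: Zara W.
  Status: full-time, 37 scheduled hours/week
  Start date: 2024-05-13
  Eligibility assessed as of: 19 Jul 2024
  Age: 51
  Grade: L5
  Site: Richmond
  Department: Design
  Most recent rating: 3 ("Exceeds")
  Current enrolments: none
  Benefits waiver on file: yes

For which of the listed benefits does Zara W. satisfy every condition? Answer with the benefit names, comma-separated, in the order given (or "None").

Service from 2024-05-13 to 19 Jul 2024: 67 days.
Gym Reimbursement — benefits waiver on file ✓; rating 3 ≥ 2 ✓; grade L5 ≥ L4 ✓; age 51 ≥ 25 ✓ → eligible.
Health Insurance — status full-time ✓; service 67 days < 24 months (≈720 days) ✗ → not eligible.
Charitable Gift Match — status full-time ✓ (not excluded); service 67 days < 6 months (≈180 days) ✗ → not eligible.
Pet Insurance — service 67 days < 6 months (≈180 days) ✗ → not eligible.
Caregiver Leave — status full-time ✗ (requires part-time) → not eligible.
Remote Work Stipend — status full-time ✓ (not excluded); service 67 days < 1 year (≈365 days) ✗ → not eligible.
Bereavement Leave — status full-time ✗ (requires part-time, seasonal, or temporary) → not eligible.
Stock Option Plan — status full-time ✓; benefits waiver on file ✓; 37 hrs/wk ≥ 32 ✓ → eligible.

Gym Reimbursement, Stock Option Plan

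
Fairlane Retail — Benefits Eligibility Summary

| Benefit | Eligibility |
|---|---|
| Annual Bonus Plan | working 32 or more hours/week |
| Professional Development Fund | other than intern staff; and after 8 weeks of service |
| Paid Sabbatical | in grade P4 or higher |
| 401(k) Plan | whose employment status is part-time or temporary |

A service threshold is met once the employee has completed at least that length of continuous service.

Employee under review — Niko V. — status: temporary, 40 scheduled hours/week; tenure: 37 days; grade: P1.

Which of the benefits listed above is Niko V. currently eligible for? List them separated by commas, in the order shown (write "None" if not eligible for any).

Annual Bonus Plan, 401(k) Plan

Annual Bonus Plan — 40 hrs/wk ≥ 32 ✓ → eligible.
Professional Development Fund — status temporary ✓ (not excluded); service 37 days < 8 weeks (≈56 days) ✗ → not eligible.
Paid Sabbatical — grade P1 < P4 ✗ → not eligible.
401(k) Plan — status temporary ✓ → eligible.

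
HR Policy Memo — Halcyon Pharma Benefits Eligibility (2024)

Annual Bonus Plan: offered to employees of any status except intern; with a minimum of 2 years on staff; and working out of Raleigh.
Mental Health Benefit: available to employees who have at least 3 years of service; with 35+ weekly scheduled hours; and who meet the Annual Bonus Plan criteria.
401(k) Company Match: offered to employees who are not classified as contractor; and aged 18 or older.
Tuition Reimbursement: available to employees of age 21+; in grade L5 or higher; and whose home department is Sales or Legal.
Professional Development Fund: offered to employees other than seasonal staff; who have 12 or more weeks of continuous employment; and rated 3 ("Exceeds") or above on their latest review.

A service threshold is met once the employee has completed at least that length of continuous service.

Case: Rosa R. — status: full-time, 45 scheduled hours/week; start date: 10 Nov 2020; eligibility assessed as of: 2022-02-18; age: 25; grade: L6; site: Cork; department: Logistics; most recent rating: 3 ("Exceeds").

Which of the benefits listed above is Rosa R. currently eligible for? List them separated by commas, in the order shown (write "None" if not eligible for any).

401(k) Company Match, Professional Development Fund

Service from 10 Nov 2020 to 2022-02-18: 465 days.
Annual Bonus Plan — status full-time ✓ (not excluded); service 465 days < 2 years (≈730 days) ✗ → not eligible.
Mental Health Benefit — service 465 days < 3 years (≈1095 days) ✗ → not eligible.
401(k) Company Match — status full-time ✓ (not excluded); age 25 ≥ 18 ✓ → eligible.
Tuition Reimbursement — age 25 ≥ 21 ✓; grade L6 ≥ L5 ✓; dept Logistics ✗ → not eligible.
Professional Development Fund — status full-time ✓ (not excluded); service 465 days ≥ 12 weeks (≈84 days) ✓; rating 3 ≥ 3 ✓ → eligible.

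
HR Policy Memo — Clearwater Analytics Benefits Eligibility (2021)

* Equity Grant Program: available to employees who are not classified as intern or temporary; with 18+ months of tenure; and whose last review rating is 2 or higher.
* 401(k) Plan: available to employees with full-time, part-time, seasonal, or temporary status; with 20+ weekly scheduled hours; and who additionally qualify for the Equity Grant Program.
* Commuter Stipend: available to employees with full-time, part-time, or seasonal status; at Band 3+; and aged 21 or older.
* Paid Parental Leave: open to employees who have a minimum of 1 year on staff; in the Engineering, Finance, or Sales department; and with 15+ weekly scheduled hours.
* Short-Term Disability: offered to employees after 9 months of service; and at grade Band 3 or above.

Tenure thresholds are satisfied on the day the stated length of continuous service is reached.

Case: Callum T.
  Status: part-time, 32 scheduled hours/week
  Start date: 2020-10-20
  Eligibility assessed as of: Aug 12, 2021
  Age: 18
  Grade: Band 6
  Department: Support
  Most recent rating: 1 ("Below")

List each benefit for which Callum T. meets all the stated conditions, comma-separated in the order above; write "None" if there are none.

Service from 2020-10-20 to Aug 12, 2021: 296 days.
Equity Grant Program — status part-time ✓ (not excluded); service 296 days < 18 months (≈540 days) ✗ → not eligible.
401(k) Plan — status part-time ✓; 32 hrs/wk ≥ 20 ✓; not eligible for Equity Grant Program ✗ → not eligible.
Commuter Stipend — status part-time ✓; grade Band 6 ≥ Band 3 ✓; age 18 < 21 ✗ → not eligible.
Paid Parental Leave — service 296 days < 1 year (≈365 days) ✗ → not eligible.
Short-Term Disability — service 296 days ≥ 9 months (≈270 days) ✓; grade Band 6 ≥ Band 3 ✓ → eligible.

Short-Term Disability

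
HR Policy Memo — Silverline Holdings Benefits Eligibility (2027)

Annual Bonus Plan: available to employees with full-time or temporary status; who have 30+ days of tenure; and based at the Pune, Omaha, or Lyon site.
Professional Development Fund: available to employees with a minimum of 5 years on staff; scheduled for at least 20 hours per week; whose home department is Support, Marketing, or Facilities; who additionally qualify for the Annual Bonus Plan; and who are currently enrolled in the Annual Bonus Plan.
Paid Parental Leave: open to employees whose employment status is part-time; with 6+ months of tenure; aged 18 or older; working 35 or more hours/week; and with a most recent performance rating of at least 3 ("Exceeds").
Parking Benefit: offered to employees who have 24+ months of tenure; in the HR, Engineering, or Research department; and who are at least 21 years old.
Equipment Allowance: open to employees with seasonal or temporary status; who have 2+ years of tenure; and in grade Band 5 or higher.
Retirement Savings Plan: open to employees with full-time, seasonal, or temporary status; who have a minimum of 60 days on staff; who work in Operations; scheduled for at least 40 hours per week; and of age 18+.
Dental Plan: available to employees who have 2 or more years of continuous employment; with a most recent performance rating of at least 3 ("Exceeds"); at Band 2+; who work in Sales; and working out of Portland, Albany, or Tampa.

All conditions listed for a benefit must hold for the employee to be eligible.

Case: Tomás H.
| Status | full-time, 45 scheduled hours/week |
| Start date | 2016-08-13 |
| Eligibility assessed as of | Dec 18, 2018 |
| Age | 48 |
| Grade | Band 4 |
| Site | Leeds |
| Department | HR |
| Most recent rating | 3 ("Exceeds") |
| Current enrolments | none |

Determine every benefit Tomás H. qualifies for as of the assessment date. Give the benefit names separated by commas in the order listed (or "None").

Service from 2016-08-13 to Dec 18, 2018: 857 days.
Annual Bonus Plan — status full-time ✓; service 857 days ≥ 30 days ✓; site Leeds ✗ (not Pune, Omaha, or Lyon) → not eligible.
Professional Development Fund — service 857 days < 5 years (≈1825 days) ✗ → not eligible.
Paid Parental Leave — status full-time ✗ (requires part-time) → not eligible.
Parking Benefit — service 857 days ≥ 24 months (≈720 days) ✓; dept HR ✓; age 48 ≥ 21 ✓ → eligible.
Equipment Allowance — status full-time ✗ (requires seasonal or temporary) → not eligible.
Retirement Savings Plan — status full-time ✓; service 857 days ≥ 60 days ✓; dept HR ✗ → not eligible.
Dental Plan — service 857 days ≥ 2 years (≈730 days) ✓; rating 3 ≥ 3 ✓; grade Band 4 ≥ Band 2 ✓; dept HR ✗ → not eligible.

Parking Benefit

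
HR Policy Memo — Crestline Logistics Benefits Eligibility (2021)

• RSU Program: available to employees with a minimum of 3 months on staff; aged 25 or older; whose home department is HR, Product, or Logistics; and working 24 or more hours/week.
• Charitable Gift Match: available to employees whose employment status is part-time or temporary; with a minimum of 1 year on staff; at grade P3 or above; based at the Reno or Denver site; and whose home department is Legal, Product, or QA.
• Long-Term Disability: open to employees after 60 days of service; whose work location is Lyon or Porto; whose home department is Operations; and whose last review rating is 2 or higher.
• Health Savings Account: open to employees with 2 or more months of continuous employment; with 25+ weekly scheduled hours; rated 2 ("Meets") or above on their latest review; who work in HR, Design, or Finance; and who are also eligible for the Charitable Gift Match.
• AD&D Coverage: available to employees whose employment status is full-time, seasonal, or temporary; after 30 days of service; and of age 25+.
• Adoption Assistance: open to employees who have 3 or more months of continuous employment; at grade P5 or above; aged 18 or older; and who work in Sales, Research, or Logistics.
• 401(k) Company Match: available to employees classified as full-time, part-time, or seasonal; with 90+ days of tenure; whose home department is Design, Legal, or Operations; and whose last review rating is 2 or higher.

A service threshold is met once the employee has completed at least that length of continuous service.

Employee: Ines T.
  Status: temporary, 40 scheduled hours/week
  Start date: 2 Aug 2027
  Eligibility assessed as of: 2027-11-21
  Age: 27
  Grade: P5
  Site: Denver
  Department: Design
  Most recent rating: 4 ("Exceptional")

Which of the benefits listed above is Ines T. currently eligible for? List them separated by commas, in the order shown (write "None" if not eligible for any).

Service from 2 Aug 2027 to 2027-11-21: 111 days.
RSU Program — service 111 days ≥ 3 months (≈90 days) ✓; age 27 ≥ 25 ✓; dept Design ✗ → not eligible.
Charitable Gift Match — status temporary ✓; service 111 days < 1 year (≈365 days) ✗ → not eligible.
Long-Term Disability — service 111 days ≥ 60 days ✓; site Denver ✗ (not Lyon or Porto) → not eligible.
Health Savings Account — service 111 days ≥ 2 months (≈60 days) ✓; 40 hrs/wk ≥ 25 ✓; rating 4 ≥ 2 ✓; dept Design ✓; not eligible for Charitable Gift Match ✗ → not eligible.
AD&D Coverage — status temporary ✓; service 111 days ≥ 30 days ✓; age 27 ≥ 25 ✓ → eligible.
Adoption Assistance — service 111 days ≥ 3 months (≈90 days) ✓; grade P5 ≥ P5 ✓; age 27 ≥ 18 ✓; dept Design ✗ → not eligible.
401(k) Company Match — status temporary ✗ (requires full-time, part-time, or seasonal) → not eligible.

AD&D Coverage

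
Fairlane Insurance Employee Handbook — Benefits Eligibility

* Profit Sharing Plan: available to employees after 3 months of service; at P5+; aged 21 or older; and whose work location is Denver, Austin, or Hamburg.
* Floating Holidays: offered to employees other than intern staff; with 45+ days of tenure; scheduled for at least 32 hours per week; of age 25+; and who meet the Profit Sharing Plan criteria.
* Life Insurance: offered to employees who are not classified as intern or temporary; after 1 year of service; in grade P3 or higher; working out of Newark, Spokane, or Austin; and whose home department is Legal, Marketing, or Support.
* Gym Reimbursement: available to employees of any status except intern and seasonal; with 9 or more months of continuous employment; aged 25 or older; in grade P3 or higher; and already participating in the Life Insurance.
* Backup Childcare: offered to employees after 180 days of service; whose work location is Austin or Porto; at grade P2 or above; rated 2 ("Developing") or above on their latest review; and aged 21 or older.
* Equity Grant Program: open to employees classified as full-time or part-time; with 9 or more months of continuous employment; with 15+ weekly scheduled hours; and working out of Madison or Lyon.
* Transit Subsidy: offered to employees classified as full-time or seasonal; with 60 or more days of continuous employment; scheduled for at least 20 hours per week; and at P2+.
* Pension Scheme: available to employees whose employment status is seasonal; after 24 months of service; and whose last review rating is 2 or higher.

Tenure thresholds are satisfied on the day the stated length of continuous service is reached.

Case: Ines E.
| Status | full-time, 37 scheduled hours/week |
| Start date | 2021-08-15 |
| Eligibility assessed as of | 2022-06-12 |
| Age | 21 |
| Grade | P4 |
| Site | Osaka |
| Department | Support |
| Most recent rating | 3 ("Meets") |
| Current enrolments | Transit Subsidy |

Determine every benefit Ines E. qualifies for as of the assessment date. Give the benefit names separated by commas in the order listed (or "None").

Service from 2021-08-15 to 2022-06-12: 301 days.
Profit Sharing Plan — service 301 days ≥ 3 months (≈90 days) ✓; grade P4 < P5 ✗ → not eligible.
Floating Holidays — status full-time ✓ (not excluded); service 301 days ≥ 45 days ✓; 37 hrs/wk ≥ 32 ✓; age 21 < 25 ✗ → not eligible.
Life Insurance — status full-time ✓ (not excluded); service 301 days < 1 year (≈365 days) ✗ → not eligible.
Gym Reimbursement — status full-time ✓ (not excluded); service 301 days ≥ 9 months (≈270 days) ✓; age 21 < 25 ✗ → not eligible.
Backup Childcare — service 301 days ≥ 180 days ✓; site Osaka ✗ (not Austin or Porto) → not eligible.
Equity Grant Program — status full-time ✓; service 301 days ≥ 9 months (≈270 days) ✓; 37 hrs/wk ≥ 15 ✓; site Osaka ✗ (not Madison or Lyon) → not eligible.
Transit Subsidy — status full-time ✓; service 301 days ≥ 60 days ✓; 37 hrs/wk ≥ 20 ✓; grade P4 ≥ P2 ✓ → eligible.
Pension Scheme — status full-time ✗ (requires seasonal) → not eligible.

Transit Subsidy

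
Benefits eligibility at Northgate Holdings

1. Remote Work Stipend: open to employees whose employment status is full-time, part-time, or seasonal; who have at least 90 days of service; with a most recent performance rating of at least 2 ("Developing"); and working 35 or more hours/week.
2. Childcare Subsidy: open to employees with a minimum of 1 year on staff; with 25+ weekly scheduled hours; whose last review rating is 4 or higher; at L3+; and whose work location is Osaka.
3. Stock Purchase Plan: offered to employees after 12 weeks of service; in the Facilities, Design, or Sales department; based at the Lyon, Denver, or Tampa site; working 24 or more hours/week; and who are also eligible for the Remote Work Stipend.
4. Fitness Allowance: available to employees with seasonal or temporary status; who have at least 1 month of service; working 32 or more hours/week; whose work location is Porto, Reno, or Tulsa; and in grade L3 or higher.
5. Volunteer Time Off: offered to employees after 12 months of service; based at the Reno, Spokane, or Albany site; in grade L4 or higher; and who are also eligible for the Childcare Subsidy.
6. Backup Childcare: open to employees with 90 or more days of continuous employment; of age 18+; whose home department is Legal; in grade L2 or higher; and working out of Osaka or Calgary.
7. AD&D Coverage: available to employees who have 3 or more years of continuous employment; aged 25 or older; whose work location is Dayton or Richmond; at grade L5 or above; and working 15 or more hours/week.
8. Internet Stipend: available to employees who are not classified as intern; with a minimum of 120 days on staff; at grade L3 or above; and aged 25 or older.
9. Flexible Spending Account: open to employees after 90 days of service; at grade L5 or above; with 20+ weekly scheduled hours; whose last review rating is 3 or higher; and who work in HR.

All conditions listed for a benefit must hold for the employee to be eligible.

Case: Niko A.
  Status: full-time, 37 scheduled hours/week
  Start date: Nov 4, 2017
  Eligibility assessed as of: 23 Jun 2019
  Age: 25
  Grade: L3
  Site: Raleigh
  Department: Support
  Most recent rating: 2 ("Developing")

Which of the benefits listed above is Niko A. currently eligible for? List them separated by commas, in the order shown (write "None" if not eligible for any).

Remote Work Stipend, Internet Stipend

Service from Nov 4, 2017 to 23 Jun 2019: 596 days.
Remote Work Stipend — status full-time ✓; service 596 days ≥ 90 days ✓; rating 2 ≥ 2 ✓; 37 hrs/wk ≥ 35 ✓ → eligible.
Childcare Subsidy — service 596 days ≥ 1 year (≈365 days) ✓; 37 hrs/wk ≥ 25 ✓; rating 2 < 4 ✗ → not eligible.
Stock Purchase Plan — service 596 days ≥ 12 weeks (≈84 days) ✓; dept Support ✗ → not eligible.
Fitness Allowance — status full-time ✗ (requires seasonal or temporary) → not eligible.
Volunteer Time Off — service 596 days ≥ 12 months (≈360 days) ✓; site Raleigh ✗ (not Reno, Spokane, or Albany) → not eligible.
Backup Childcare — service 596 days ≥ 90 days ✓; age 25 ≥ 18 ✓; dept Support ✗ → not eligible.
AD&D Coverage — service 596 days < 3 years (≈1095 days) ✗ → not eligible.
Internet Stipend — status full-time ✓ (not excluded); service 596 days ≥ 120 days ✓; grade L3 ≥ L3 ✓; age 25 ≥ 25 ✓ → eligible.
Flexible Spending Account — service 596 days ≥ 90 days ✓; grade L3 < L5 ✗ → not eligible.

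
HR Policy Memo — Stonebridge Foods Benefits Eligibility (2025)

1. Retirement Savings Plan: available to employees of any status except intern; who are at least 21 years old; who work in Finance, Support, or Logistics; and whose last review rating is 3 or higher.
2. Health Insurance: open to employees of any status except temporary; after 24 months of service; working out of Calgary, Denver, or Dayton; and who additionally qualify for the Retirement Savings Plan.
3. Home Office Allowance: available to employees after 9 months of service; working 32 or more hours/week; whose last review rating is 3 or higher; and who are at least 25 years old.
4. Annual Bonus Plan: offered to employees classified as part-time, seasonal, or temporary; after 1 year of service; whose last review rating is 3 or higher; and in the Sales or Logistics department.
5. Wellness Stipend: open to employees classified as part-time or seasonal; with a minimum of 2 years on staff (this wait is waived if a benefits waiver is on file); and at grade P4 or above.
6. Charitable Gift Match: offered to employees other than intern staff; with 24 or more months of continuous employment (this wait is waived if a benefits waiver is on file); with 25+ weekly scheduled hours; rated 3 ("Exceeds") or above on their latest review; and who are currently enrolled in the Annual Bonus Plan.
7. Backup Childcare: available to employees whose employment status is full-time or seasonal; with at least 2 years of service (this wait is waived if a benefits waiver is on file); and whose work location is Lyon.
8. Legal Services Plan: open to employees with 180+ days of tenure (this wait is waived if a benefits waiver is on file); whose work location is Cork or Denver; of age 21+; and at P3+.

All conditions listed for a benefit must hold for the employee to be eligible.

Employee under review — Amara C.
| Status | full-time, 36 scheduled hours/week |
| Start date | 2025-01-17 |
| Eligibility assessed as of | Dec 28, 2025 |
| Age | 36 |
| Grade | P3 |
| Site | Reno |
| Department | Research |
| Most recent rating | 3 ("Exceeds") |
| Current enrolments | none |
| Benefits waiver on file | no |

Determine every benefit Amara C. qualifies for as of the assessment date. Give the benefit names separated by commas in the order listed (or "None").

Service from 2025-01-17 to Dec 28, 2025: 345 days.
Retirement Savings Plan — status full-time ✓ (not excluded); age 36 ≥ 21 ✓; dept Research ✗ → not eligible.
Health Insurance — status full-time ✓ (not excluded); service 345 days < 24 months (≈720 days) ✗ → not eligible.
Home Office Allowance — service 345 days ≥ 9 months (≈270 days) ✓; 36 hrs/wk ≥ 32 ✓; rating 3 ≥ 3 ✓; age 36 ≥ 25 ✓ → eligible.
Annual Bonus Plan — status full-time ✗ (requires part-time, seasonal, or temporary) → not eligible.
Wellness Stipend — status full-time ✗ (requires part-time or seasonal) → not eligible.
Charitable Gift Match — status full-time ✓ (not excluded); no waiver, service 345 days < 24 months (≈720 days) ✗ → not eligible.
Backup Childcare — status full-time ✓; no waiver, service 345 days < 2 years (≈730 days) ✗ → not eligible.
Legal Services Plan — no waiver, service 345 days ≥ 180 days ✓; site Reno ✗ (not Cork or Denver) → not eligible.

Home Office Allowance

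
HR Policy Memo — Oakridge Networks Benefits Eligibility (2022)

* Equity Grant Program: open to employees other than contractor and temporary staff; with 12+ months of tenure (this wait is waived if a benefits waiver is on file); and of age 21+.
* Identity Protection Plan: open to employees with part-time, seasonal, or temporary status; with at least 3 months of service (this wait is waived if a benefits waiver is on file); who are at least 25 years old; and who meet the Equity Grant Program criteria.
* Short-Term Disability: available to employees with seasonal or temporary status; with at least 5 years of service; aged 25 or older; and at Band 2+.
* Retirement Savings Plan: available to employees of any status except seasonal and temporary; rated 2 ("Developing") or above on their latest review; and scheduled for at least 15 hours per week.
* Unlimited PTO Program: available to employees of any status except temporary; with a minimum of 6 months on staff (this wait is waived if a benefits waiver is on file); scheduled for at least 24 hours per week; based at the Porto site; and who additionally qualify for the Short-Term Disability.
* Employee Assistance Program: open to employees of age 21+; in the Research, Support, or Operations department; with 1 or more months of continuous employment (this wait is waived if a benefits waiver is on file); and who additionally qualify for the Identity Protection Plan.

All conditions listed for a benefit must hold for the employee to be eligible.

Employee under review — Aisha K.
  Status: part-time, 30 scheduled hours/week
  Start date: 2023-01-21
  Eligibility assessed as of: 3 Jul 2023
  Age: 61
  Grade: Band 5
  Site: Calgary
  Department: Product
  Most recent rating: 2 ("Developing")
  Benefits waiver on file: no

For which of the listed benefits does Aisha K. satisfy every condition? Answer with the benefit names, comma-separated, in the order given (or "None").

Service from 2023-01-21 to 3 Jul 2023: 163 days.
Equity Grant Program — status part-time ✓ (not excluded); no waiver, service 163 days < 12 months (≈360 days) ✗ → not eligible.
Identity Protection Plan — status part-time ✓; no waiver, service 163 days ≥ 3 months (≈90 days) ✓; age 61 ≥ 25 ✓; not eligible for Equity Grant Program ✗ → not eligible.
Short-Term Disability — status part-time ✗ (requires seasonal or temporary) → not eligible.
Retirement Savings Plan — status part-time ✓ (not excluded); rating 2 ≥ 2 ✓; 30 hrs/wk ≥ 15 ✓ → eligible.
Unlimited PTO Program — status part-time ✓ (not excluded); no waiver, service 163 days < 6 months (≈180 days) ✗ → not eligible.
Employee Assistance Program — age 61 ≥ 21 ✓; dept Product ✗ → not eligible.

Retirement Savings Plan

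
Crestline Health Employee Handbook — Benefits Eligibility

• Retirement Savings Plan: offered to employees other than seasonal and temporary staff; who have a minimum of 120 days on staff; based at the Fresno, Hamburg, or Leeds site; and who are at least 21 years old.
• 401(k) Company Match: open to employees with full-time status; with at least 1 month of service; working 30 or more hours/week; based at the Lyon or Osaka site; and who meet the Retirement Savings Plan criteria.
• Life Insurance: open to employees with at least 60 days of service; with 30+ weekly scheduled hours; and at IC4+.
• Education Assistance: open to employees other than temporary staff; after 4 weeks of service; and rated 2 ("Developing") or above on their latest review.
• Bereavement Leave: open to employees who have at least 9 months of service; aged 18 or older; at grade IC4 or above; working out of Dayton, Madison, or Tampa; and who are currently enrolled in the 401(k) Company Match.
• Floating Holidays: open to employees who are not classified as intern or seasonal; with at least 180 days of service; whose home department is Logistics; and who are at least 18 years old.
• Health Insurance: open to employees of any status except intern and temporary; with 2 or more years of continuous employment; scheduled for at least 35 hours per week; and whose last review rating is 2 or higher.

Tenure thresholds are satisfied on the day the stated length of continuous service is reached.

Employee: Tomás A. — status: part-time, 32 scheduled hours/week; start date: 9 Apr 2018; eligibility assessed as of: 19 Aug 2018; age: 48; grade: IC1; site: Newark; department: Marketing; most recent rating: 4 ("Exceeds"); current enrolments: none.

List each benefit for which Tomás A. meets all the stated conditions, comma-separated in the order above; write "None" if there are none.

Service from 9 Apr 2018 to 19 Aug 2018: 132 days.
Retirement Savings Plan — status part-time ✓ (not excluded); service 132 days ≥ 120 days ✓; site Newark ✗ (not Fresno, Hamburg, or Leeds) → not eligible.
401(k) Company Match — status part-time ✗ (requires full-time) → not eligible.
Life Insurance — service 132 days ≥ 60 days ✓; 32 hrs/wk ≥ 30 ✓; grade IC1 < IC4 ✗ → not eligible.
Education Assistance — status part-time ✓ (not excluded); service 132 days ≥ 4 weeks (≈28 days) ✓; rating 4 ≥ 2 ✓ → eligible.
Bereavement Leave — service 132 days < 9 months (≈270 days) ✗ → not eligible.
Floating Holidays — status part-time ✓ (not excluded); service 132 days < 180 days ✗ → not eligible.
Health Insurance — status part-time ✓ (not excluded); service 132 days < 2 years (≈730 days) ✗ → not eligible.

Education Assistance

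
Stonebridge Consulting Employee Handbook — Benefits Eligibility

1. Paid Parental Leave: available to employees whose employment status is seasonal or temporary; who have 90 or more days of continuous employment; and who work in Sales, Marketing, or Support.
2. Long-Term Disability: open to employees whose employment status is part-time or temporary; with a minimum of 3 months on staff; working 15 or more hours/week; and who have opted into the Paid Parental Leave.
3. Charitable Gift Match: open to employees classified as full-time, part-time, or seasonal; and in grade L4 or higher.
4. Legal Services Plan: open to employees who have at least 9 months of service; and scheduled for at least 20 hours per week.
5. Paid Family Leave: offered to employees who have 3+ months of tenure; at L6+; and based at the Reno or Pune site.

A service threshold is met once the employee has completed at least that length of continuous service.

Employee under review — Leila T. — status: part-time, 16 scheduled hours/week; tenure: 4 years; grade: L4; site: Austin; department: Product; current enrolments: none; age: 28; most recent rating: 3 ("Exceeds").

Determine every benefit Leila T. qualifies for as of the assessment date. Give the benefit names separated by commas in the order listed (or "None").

Paid Parental Leave — status part-time ✗ (requires seasonal or temporary) → not eligible.
Long-Term Disability — status part-time ✓; service 4 years ≥ 3 months (≈90 days) ✓; 16 hrs/wk ≥ 15 ✓; not enrolled in Paid Parental Leave ✗ → not eligible.
Charitable Gift Match — status part-time ✓; grade L4 ≥ L4 ✓ → eligible.
Legal Services Plan — service 4 years ≥ 9 months (≈270 days) ✓; 16 hrs/wk < 20 ✗ → not eligible.
Paid Family Leave — service 4 years ≥ 3 months (≈90 days) ✓; grade L4 < L6 ✗ → not eligible.

Charitable Gift Match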